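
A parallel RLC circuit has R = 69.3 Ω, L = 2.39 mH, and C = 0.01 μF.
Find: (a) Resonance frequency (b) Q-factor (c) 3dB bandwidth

Step 1 — Resonance: ω₀ = 1/√(LC) = 1/√(0.00239·1e-08) = 2.046e+05 rad/s.
Step 2 — f₀ = ω₀/(2π) = 3.256e+04 Hz.
Step 3 — Parallel Q: Q = R/(ω₀L) = 69.3/(2.046e+05·0.00239) = 0.1418.
Step 4 — Bandwidth: Δω = ω₀/Q = 1.443e+06 rad/s; BW = Δω/(2π) = 2.297e+05 Hz.

(a) f₀ = 3.256e+04 Hz  (b) Q = 0.1418  (c) BW = 2.297e+05 Hz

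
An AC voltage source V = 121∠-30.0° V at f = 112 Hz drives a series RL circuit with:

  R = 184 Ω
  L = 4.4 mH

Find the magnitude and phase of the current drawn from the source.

Step 1 — Angular frequency: ω = 2π·f = 2π·112 = 703.7 rad/s.
Step 2 — Component impedances:
  R: Z = R = 184 Ω
  L: Z = jωL = j·703.7·0.0044 = 0 + j3.096 Ω
Step 3 — Series combination: Z_total = R + L = 184 + j3.096 Ω = 184∠1.0° Ω.
Step 4 — Source phasor: V = 121∠-30.0° V = 104.8 - j60.5 V.
Step 5 — Ohm's law: I = V / Z_total = (104.8 - j60.5) / (184 + j3.096) = 0.5638 - j0.3383 A.
Step 6 — Convert to polar: |I| = 0.6575 A, ∠I = -31.0°.

I = 0.6575∠-31.0° A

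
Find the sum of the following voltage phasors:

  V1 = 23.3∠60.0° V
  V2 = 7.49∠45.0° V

Step 1 — Convert each phasor to rectangular form:
  V1 = 23.3·(cos(60.0°) + j·sin(60.0°)) = 11.65 + j20.18 V
  V2 = 7.49·(cos(45.0°) + j·sin(45.0°)) = 5.296 + j5.296 V
Step 2 — Sum components: V_total = 16.95 + j25.47 V.
Step 3 — Convert to polar: |V_total| = 30.6 V, ∠V_total = 56.4°.

V_total = 30.6∠56.4° V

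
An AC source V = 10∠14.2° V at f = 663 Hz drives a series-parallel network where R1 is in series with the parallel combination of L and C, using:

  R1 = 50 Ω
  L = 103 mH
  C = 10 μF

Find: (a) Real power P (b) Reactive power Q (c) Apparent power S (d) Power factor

Step 1 — Angular frequency: ω = 2π·f = 2π·663 = 4166 rad/s.
Step 2 — Component impedances:
  R1: Z = R = 50 Ω
  L: Z = jωL = j·4166·0.103 = 0 + j429.1 Ω
  C: Z = 1/(jωC) = -j/(ω·C) = 0 - j24.01 Ω
Step 3 — Parallel branch: L || C = 1/(1/L + 1/C) = 0 - j25.43 Ω.
Step 4 — Series with R1: Z_total = R1 + (L || C) = 50 - j25.43 Ω = 56.09∠-27.0° Ω.
Step 5 — Source phasor: V = 10∠14.2° V = 9.694 + j2.453 V.
Step 6 — Current: I = V / Z = 0.1342 + j0.1173 A = 0.1783∠41.2° A.
Step 7 — Complex power: S = V·I* = 1.589 - j0.8081 VA.
Step 8 — Real power: P = Re(S) = 1.589 W.
Step 9 — Reactive power: Q = Im(S) = -0.8081 VAR.
Step 10 — Apparent power: |S| = 1.783 VA.
Step 11 — Power factor: PF = P/|S| = 0.8914 (leading).

(a) P = 1.589 W  (b) Q = -0.8081 VAR  (c) S = 1.783 VA  (d) PF = 0.8914 (leading)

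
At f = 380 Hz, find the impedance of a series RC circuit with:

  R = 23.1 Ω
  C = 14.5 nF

Step 1 — Angular frequency: ω = 2π·f = 2π·380 = 2388 rad/s.
Step 2 — Component impedances:
  R: Z = R = 23.1 Ω
  C: Z = 1/(jωC) = -j/(ω·C) = 0 - j2.888e+04 Ω
Step 3 — Series combination: Z_total = R + C = 23.1 - j2.888e+04 Ω = 2.888e+04∠-90.0° Ω.

Z = 23.1 - j2.888e+04 Ω = 2.888e+04∠-90.0° Ω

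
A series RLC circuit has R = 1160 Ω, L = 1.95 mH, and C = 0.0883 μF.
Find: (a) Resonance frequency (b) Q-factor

Step 1 — Resonance condition Im(Z)=0 gives ω₀ = 1/√(LC).
Step 2 — ω₀ = 1/√(0.00195·8.83e-08) = 7.621e+04 rad/s.
Step 3 — f₀ = ω₀/(2π) = 1.213e+04 Hz.
Step 4 — Series Q: Q = ω₀L/R = 7.621e+04·0.00195/1160 = 0.1281.

(a) f₀ = 1.213e+04 Hz  (b) Q = 0.1281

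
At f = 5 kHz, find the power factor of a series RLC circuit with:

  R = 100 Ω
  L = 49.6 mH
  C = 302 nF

Step 1 — Angular frequency: ω = 2π·f = 2π·5000 = 3.142e+04 rad/s.
Step 2 — Component impedances:
  R: Z = R = 100 Ω
  L: Z = jωL = j·3.142e+04·0.0496 = 0 + j1558 Ω
  C: Z = 1/(jωC) = -j/(ω·C) = 0 - j105.4 Ω
Step 3 — Series combination: Z_total = R + L + C = 100 + j1453 Ω = 1456∠86.1° Ω.
Step 4 — Power factor: PF = cos(φ) = Re(Z)/|Z| = 100/1456.3 = 0.06867.
Step 5 — Type: Im(Z) = 1453 ⇒ lagging (phase φ = 86.1°).

PF = 0.06867 (lagging, φ = 86.1°)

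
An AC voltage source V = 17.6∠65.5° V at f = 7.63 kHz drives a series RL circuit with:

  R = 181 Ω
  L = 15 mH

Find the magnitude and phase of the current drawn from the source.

Step 1 — Angular frequency: ω = 2π·f = 2π·7630 = 4.794e+04 rad/s.
Step 2 — Component impedances:
  R: Z = R = 181 Ω
  L: Z = jωL = j·4.794e+04·0.015 = 0 + j719.1 Ω
Step 3 — Series combination: Z_total = R + L = 181 + j719.1 Ω = 741.5∠75.9° Ω.
Step 4 — Source phasor: V = 17.6∠65.5° V = 7.299 + j16.02 V.
Step 5 — Ohm's law: I = V / Z_total = (7.299 + j16.02) / (181 + j719.1) = 0.02335 - j0.004273 A.
Step 6 — Convert to polar: |I| = 0.02373 A, ∠I = -10.4°.

I = 0.02373∠-10.4° A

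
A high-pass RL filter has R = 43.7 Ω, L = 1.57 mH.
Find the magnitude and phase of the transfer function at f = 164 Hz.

Step 1 — Angular frequency: ω = 2π·164 = 1030 rad/s.
Step 2 — Transfer function: H(jω) = jωL/(R + jωL).
Step 3 — Numerator jωL = j·1.618; denominator R + jωL = 43.7 + j1.618.
Step 4 — H = 0.001369 + j0.03697.
Step 5 — Magnitude: |H| = 0.037 (-28.6 dB); phase: φ = 87.9°.

|H| = 0.037 (-28.6 dB), φ = 87.9°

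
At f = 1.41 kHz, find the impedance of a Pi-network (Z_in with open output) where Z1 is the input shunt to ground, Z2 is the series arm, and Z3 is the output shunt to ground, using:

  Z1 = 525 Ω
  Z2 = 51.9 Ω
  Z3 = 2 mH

Step 1 — Angular frequency: ω = 2π·f = 2π·1410 = 8859 rad/s.
Step 2 — Component impedances:
  Z1: Z = R = 525 Ω
  Z2: Z = R = 51.9 Ω
  Z3: Z = jωL = j·8859·0.002 = 0 + j17.72 Ω
Step 3 — With open output, the series arm Z2 and the output shunt Z3 appear in series to ground: Z2 + Z3 = 51.9 + j17.72 Ω.
Step 4 — Parallel with input shunt Z1: Z_in = Z1 || (Z2 + Z3) = 47.68 + j14.66 Ω = 49.88∠17.1° Ω.

Z = 47.68 + j14.66 Ω = 49.88∠17.1° Ω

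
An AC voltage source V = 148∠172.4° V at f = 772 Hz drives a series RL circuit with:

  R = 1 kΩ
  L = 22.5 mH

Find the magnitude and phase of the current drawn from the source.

Step 1 — Angular frequency: ω = 2π·f = 2π·772 = 4851 rad/s.
Step 2 — Component impedances:
  R: Z = R = 1000 Ω
  L: Z = jωL = j·4851·0.0225 = 0 + j109.1 Ω
Step 3 — Series combination: Z_total = R + L = 1000 + j109.1 Ω = 1006∠6.2° Ω.
Step 4 — Source phasor: V = 148∠172.4° V = -146.7 + j19.57 V.
Step 5 — Ohm's law: I = V / Z_total = (-146.7 + j19.57) / (1000 + j109.1) = -0.1429 + j0.03517 A.
Step 6 — Convert to polar: |I| = 0.1471 A, ∠I = 166.2°.

I = 0.1471∠166.2° A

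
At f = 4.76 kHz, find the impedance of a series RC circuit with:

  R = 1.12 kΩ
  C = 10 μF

Step 1 — Angular frequency: ω = 2π·f = 2π·4760 = 2.991e+04 rad/s.
Step 2 — Component impedances:
  R: Z = R = 1120 Ω
  C: Z = 1/(jωC) = -j/(ω·C) = 0 - j3.344 Ω
Step 3 — Series combination: Z_total = R + C = 1120 - j3.344 Ω = 1120∠-0.2° Ω.

Z = 1120 - j3.344 Ω = 1120∠-0.2° Ω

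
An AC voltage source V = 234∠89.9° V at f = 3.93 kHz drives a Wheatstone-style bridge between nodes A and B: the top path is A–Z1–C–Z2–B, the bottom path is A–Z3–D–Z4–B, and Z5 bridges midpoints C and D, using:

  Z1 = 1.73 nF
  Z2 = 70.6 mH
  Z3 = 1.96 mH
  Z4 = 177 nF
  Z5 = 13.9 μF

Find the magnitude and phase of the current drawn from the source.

Step 1 — Angular frequency: ω = 2π·f = 2π·3930 = 2.469e+04 rad/s.
Step 2 — Component impedances:
  Z1: Z = 1/(jωC) = -j/(ω·C) = 0 - j2.341e+04 Ω
  Z2: Z = jωL = j·2.469e+04·0.0706 = 0 + j1743 Ω
  Z3: Z = jωL = j·2.469e+04·0.00196 = 0 + j48.4 Ω
  Z4: Z = 1/(jωC) = -j/(ω·C) = 0 - j228.8 Ω
  Z5: Z = 1/(jωC) = -j/(ω·C) = 0 - j2.913 Ω
Step 3 — Bridge requires nodal analysis (the Z5 bridge couples midpoints C and D, so the two paths cannot be reduced to a simple series/parallel combination). Setting node B to ground and injecting 1 A at node A, the 3-node admittance system at A, C, D solves to V_A = Z_AB = 0 - j214.9 Ω = 214.9∠-90.0° Ω.
Step 4 — Source phasor: V = 234∠89.9° V = 0.4084 + j234 V.
Step 5 — Ohm's law: I = V / Z_total = (0.4084 + j234) / (0 - j214.9) = -1.089 + j0.0019 A.
Step 6 — Convert to polar: |I| = 1.089 A, ∠I = 179.9°.

I = 1.089∠179.9° A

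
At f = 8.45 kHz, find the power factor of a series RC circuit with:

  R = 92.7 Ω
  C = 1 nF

Step 1 — Angular frequency: ω = 2π·f = 2π·8450 = 5.309e+04 rad/s.
Step 2 — Component impedances:
  R: Z = R = 92.7 Ω
  C: Z = 1/(jωC) = -j/(ω·C) = 0 - j1.883e+04 Ω
Step 3 — Series combination: Z_total = R + C = 92.7 - j1.883e+04 Ω = 1.884e+04∠-89.7° Ω.
Step 4 — Power factor: PF = cos(φ) = Re(Z)/|Z| = 92.7/18835 = 0.004922.
Step 5 — Type: Im(Z) = -1.883e+04 ⇒ leading (phase φ = -89.7°).

PF = 0.004922 (leading, φ = -89.7°)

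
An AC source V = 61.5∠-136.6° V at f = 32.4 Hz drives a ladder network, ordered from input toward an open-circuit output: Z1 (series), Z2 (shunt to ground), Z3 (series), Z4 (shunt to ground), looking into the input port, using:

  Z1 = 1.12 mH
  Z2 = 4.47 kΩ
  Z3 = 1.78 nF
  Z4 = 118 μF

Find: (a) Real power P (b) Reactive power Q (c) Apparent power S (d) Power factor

Step 1 — Angular frequency: ω = 2π·f = 2π·32.4 = 203.6 rad/s.
Step 2 — Component impedances:
  Z1: Z = jωL = j·203.6·0.00112 = 0 + j0.228 Ω
  Z2: Z = R = 4470 Ω
  Z3: Z = 1/(jωC) = -j/(ω·C) = 0 - j2.76e+06 Ω
  Z4: Z = 1/(jωC) = -j/(ω·C) = 0 - j41.63 Ω
Step 3 — Ladder network (open output): work backward from the far end, alternating series and parallel combinations. Z_in = 4470 - j7.012 Ω = 4470∠-0.1° Ω.
Step 4 — Source phasor: V = 61.5∠-136.6° V = -44.68 - j42.26 V.
Step 5 — Current: I = V / Z = -0.009982 - j0.009469 A = 0.01376∠-136.5° A.
Step 6 — Complex power: S = V·I* = 0.8461 - j0.001327 VA.
Step 7 — Real power: P = Re(S) = 0.8461 W.
Step 8 — Reactive power: Q = Im(S) = -0.001327 VAR.
Step 9 — Apparent power: |S| = 0.8461 VA.
Step 10 — Power factor: PF = P/|S| = 1 (leading).

(a) P = 0.8461 W  (b) Q = -0.001327 VAR  (c) S = 0.8461 VA  (d) PF = 1 (leading)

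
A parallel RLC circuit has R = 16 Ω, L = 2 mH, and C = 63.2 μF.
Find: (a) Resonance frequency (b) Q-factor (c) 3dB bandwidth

Step 1 — Resonance: ω₀ = 1/√(LC) = 1/√(0.002·6.32e-05) = 2813 rad/s.
Step 2 — f₀ = ω₀/(2π) = 447.7 Hz.
Step 3 — Parallel Q: Q = R/(ω₀L) = 16/(2813·0.002) = 2.844.
Step 4 — Bandwidth: Δω = ω₀/Q = 988.9 rad/s; BW = Δω/(2π) = 157.4 Hz.

(a) f₀ = 447.7 Hz  (b) Q = 2.844  (c) BW = 157.4 Hz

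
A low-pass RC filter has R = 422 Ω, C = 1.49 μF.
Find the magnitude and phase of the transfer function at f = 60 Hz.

Step 1 — Angular frequency: ω = 2π·60 = 377 rad/s.
Step 2 — Transfer function: H(jω) = 1/(1 + jωRC).
Step 3 — Denominator: 1 + jωRC = 1 + j·377·422·1.49e-06 = 1 + j0.237.
Step 4 — H = 0.9468 - j0.2244.
Step 5 — Magnitude: |H| = 0.973 (-0.2 dB); phase: φ = -13.3°.

|H| = 0.973 (-0.2 dB), φ = -13.3°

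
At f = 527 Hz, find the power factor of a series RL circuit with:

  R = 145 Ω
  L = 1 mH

Step 1 — Angular frequency: ω = 2π·f = 2π·527 = 3311 rad/s.
Step 2 — Component impedances:
  R: Z = R = 145 Ω
  L: Z = jωL = j·3311·0.001 = 0 + j3.311 Ω
Step 3 — Series combination: Z_total = R + L = 145 + j3.311 Ω = 145∠1.3° Ω.
Step 4 — Power factor: PF = cos(φ) = Re(Z)/|Z| = 145/145.04 = 0.9997.
Step 5 — Type: Im(Z) = 3.311 ⇒ lagging (phase φ = 1.3°).

PF = 0.9997 (lagging, φ = 1.3°)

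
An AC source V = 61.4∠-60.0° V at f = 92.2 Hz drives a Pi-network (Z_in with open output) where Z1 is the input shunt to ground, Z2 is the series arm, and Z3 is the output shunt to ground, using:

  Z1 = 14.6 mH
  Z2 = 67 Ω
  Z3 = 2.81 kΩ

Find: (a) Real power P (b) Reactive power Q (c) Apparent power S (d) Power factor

Step 1 — Angular frequency: ω = 2π·f = 2π·92.2 = 579.3 rad/s.
Step 2 — Component impedances:
  Z1: Z = jωL = j·579.3·0.0146 = 0 + j8.458 Ω
  Z2: Z = R = 67 Ω
  Z3: Z = R = 2810 Ω
Step 3 — With open output, the series arm Z2 and the output shunt Z3 appear in series to ground: Z2 + Z3 = 2877 Ω.
Step 4 — Parallel with input shunt Z1: Z_in = Z1 || (Z2 + Z3) = 0.02486 + j8.458 Ω = 8.458∠89.8° Ω.
Step 5 — Source phasor: V = 61.4∠-60.0° V = 30.7 - j53.17 V.
Step 6 — Current: I = V / Z = -6.276 - j3.648 A = 7.259∠-149.8° A.
Step 7 — Complex power: S = V·I* = 1.31 + j445.7 VA.
Step 8 — Real power: P = Re(S) = 1.31 W.
Step 9 — Reactive power: Q = Im(S) = 445.7 VAR.
Step 10 — Apparent power: |S| = 445.7 VA.
Step 11 — Power factor: PF = P/|S| = 0.00294 (lagging).

(a) P = 1.31 W  (b) Q = 445.7 VAR  (c) S = 445.7 VA  (d) PF = 0.00294 (lagging)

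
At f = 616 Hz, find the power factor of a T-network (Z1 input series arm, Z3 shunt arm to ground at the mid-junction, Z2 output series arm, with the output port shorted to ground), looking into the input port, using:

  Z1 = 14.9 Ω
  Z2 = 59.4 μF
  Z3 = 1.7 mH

Step 1 — Angular frequency: ω = 2π·f = 2π·616 = 3870 rad/s.
Step 2 — Component impedances:
  Z1: Z = R = 14.9 Ω
  Z2: Z = 1/(jωC) = -j/(ω·C) = 0 - j4.35 Ω
  Z3: Z = jωL = j·3870·0.0017 = 0 + j6.58 Ω
Step 3 — With the output port shorted to ground, the output series arm Z2 runs from the junction to ground; the shunt arm Z3 also runs from the junction to ground. They appear in parallel: Z3 || Z2 = 0 - j12.83 Ω.
Step 4 — Series with input arm Z1: Z_in = Z1 + (Z3 || Z2) = 14.9 - j12.83 Ω = 19.66∠-40.7° Ω.
Step 5 — Power factor: PF = cos(φ) = Re(Z)/|Z| = 14.9/19.665 = 0.7577.
Step 6 — Type: Im(Z) = -12.83 ⇒ leading (phase φ = -40.7°).

PF = 0.7577 (leading, φ = -40.7°)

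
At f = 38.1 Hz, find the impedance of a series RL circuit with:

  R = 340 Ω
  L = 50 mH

Step 1 — Angular frequency: ω = 2π·f = 2π·38.1 = 239.4 rad/s.
Step 2 — Component impedances:
  R: Z = R = 340 Ω
  L: Z = jωL = j·239.4·0.05 = 0 + j11.97 Ω
Step 3 — Series combination: Z_total = R + L = 340 + j11.97 Ω = 340.2∠2.0° Ω.

Z = 340 + j11.97 Ω = 340.2∠2.0° Ω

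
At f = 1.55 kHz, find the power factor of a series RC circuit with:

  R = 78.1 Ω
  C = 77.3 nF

Step 1 — Angular frequency: ω = 2π·f = 2π·1550 = 9739 rad/s.
Step 2 — Component impedances:
  R: Z = R = 78.1 Ω
  C: Z = 1/(jωC) = -j/(ω·C) = 0 - j1328 Ω
Step 3 — Series combination: Z_total = R + C = 78.1 - j1328 Ω = 1331∠-86.6° Ω.
Step 4 — Power factor: PF = cos(φ) = Re(Z)/|Z| = 78.1/1330.63 = 0.05869.
Step 5 — Type: Im(Z) = -1328 ⇒ leading (phase φ = -86.6°).

PF = 0.05869 (leading, φ = -86.6°)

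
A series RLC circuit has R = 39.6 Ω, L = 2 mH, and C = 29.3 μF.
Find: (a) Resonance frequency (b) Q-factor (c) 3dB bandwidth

Step 1 — Resonance condition Im(Z)=0 gives ω₀ = 1/√(LC).
Step 2 — ω₀ = 1/√(0.002·2.93e-05) = 4131 rad/s.
Step 3 — f₀ = ω₀/(2π) = 657.5 Hz.
Step 4 — Series Q: Q = ω₀L/R = 4131·0.002/39.6 = 0.2086.
Step 5 — 3dB bandwidth: Δω = ω₀/Q = 1.98e+04 rad/s; BW = Δω/(2π) = 3151 Hz.

(a) f₀ = 657.5 Hz  (b) Q = 0.2086  (c) BW = 3151 Hz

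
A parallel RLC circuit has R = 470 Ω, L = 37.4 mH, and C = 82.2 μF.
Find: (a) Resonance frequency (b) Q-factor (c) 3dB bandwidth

Step 1 — Resonance: ω₀ = 1/√(LC) = 1/√(0.0374·8.22e-05) = 570.3 rad/s.
Step 2 — f₀ = ω₀/(2π) = 90.77 Hz.
Step 3 — Parallel Q: Q = R/(ω₀L) = 470/(570.3·0.0374) = 22.03.
Step 4 — Bandwidth: Δω = ω₀/Q = 25.88 rad/s; BW = Δω/(2π) = 4.12 Hz.

(a) f₀ = 90.77 Hz  (b) Q = 22.03  (c) BW = 4.12 Hz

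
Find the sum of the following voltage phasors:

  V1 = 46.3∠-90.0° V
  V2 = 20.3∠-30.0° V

Step 1 — Convert each phasor to rectangular form:
  V1 = 46.3·(cos(-90.0°) + j·sin(-90.0°)) = 0 - j46.3 V
  V2 = 20.3·(cos(-30.0°) + j·sin(-30.0°)) = 17.58 - j10.15 V
Step 2 — Sum components: V_total = 17.58 - j56.45 V.
Step 3 — Convert to polar: |V_total| = 59.12 V, ∠V_total = -72.7°.

V_total = 59.12∠-72.7° V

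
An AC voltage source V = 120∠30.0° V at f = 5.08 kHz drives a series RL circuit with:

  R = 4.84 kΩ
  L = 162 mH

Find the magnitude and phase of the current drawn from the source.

Step 1 — Angular frequency: ω = 2π·f = 2π·5080 = 3.192e+04 rad/s.
Step 2 — Component impedances:
  R: Z = R = 4840 Ω
  L: Z = jωL = j·3.192e+04·0.162 = 0 + j5171 Ω
Step 3 — Series combination: Z_total = R + L = 4840 + j5171 Ω = 7083∠46.9° Ω.
Step 4 — Source phasor: V = 120∠30.0° V = 103.9 + j60 V.
Step 5 — Ohm's law: I = V / Z_total = (103.9 + j60) / (4840 + j5171) = 0.01621 - j0.004923 A.
Step 6 — Convert to polar: |I| = 0.01694 A, ∠I = -16.9°.

I = 0.01694∠-16.9° A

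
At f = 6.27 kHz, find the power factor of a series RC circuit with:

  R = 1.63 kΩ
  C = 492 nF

Step 1 — Angular frequency: ω = 2π·f = 2π·6270 = 3.94e+04 rad/s.
Step 2 — Component impedances:
  R: Z = R = 1630 Ω
  C: Z = 1/(jωC) = -j/(ω·C) = 0 - j51.59 Ω
Step 3 — Series combination: Z_total = R + C = 1630 - j51.59 Ω = 1631∠-1.8° Ω.
Step 4 — Power factor: PF = cos(φ) = Re(Z)/|Z| = 1630/1630.8 = 0.9995.
Step 5 — Type: Im(Z) = -51.59 ⇒ leading (phase φ = -1.8°).

PF = 0.9995 (leading, φ = -1.8°)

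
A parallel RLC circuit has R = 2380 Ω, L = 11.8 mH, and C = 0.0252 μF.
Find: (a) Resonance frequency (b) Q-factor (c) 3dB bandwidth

Step 1 — Resonance: ω₀ = 1/√(LC) = 1/√(0.0118·2.52e-08) = 5.799e+04 rad/s.
Step 2 — f₀ = ω₀/(2π) = 9230 Hz.
Step 3 — Parallel Q: Q = R/(ω₀L) = 2380/(5.799e+04·0.0118) = 3.478.
Step 4 — Bandwidth: Δω = ω₀/Q = 1.667e+04 rad/s; BW = Δω/(2π) = 2654 Hz.

(a) f₀ = 9230 Hz  (b) Q = 3.478  (c) BW = 2654 Hz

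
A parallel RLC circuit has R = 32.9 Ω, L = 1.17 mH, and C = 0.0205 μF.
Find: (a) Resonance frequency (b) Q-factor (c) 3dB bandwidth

Step 1 — Resonance: ω₀ = 1/√(LC) = 1/√(0.00117·2.05e-08) = 2.042e+05 rad/s.
Step 2 — f₀ = ω₀/(2π) = 3.25e+04 Hz.
Step 3 — Parallel Q: Q = R/(ω₀L) = 32.9/(2.042e+05·0.00117) = 0.1377.
Step 4 — Bandwidth: Δω = ω₀/Q = 1.483e+06 rad/s; BW = Δω/(2π) = 2.36e+05 Hz.

(a) f₀ = 3.25e+04 Hz  (b) Q = 0.1377  (c) BW = 2.36e+05 Hz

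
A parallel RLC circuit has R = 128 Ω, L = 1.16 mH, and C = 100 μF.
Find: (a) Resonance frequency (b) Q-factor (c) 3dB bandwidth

Step 1 — Resonance: ω₀ = 1/√(LC) = 1/√(0.00116·0.0001) = 2936 rad/s.
Step 2 — f₀ = ω₀/(2π) = 467.3 Hz.
Step 3 — Parallel Q: Q = R/(ω₀L) = 128/(2936·0.00116) = 37.58.
Step 4 — Bandwidth: Δω = ω₀/Q = 78.12 rad/s; BW = Δω/(2π) = 12.43 Hz.

(a) f₀ = 467.3 Hz  (b) Q = 37.58  (c) BW = 12.43 Hz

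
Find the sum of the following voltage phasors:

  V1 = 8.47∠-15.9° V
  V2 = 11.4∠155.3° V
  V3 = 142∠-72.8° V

Step 1 — Convert each phasor to rectangular form:
  V1 = 8.47·(cos(-15.9°) + j·sin(-15.9°)) = 8.146 - j2.32 V
  V2 = 11.4·(cos(155.3°) + j·sin(155.3°)) = -10.36 + j4.764 V
  V3 = 142·(cos(-72.8°) + j·sin(-72.8°)) = 41.99 - j135.6 V
Step 2 — Sum components: V_total = 39.78 - j133.2 V.
Step 3 — Convert to polar: |V_total| = 139 V, ∠V_total = -73.4°.

V_total = 139∠-73.4° V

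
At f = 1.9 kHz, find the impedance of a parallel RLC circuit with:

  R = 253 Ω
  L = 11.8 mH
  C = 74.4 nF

Step 1 — Angular frequency: ω = 2π·f = 2π·1900 = 1.194e+04 rad/s.
Step 2 — Component impedances:
  R: Z = R = 253 Ω
  L: Z = jωL = j·1.194e+04·0.0118 = 0 + j140.9 Ω
  C: Z = 1/(jωC) = -j/(ω·C) = 0 - j1126 Ω
Step 3 — Parallel combination: 1/Z_total = 1/R + 1/L + 1/C; Z_total = 72.93 + j114.6 Ω = 135.8∠57.5° Ω.

Z = 72.93 + j114.6 Ω = 135.8∠57.5° Ω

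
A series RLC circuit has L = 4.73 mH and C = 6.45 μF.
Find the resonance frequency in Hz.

Step 1 — Resonance condition Im(Z)=0 gives ω₀ = 1/√(LC).
Step 2 — ω₀ = 1/√(0.00473·6.45e-06) = 5725 rad/s.
Step 3 — f₀ = ω₀/(2π) = 911.2 Hz.

f₀ = 911.2 Hz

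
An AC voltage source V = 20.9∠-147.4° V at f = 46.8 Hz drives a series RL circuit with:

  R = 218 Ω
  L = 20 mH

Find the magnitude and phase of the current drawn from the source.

Step 1 — Angular frequency: ω = 2π·f = 2π·46.8 = 294.1 rad/s.
Step 2 — Component impedances:
  R: Z = R = 218 Ω
  L: Z = jωL = j·294.1·0.02 = 0 + j5.881 Ω
Step 3 — Series combination: Z_total = R + L = 218 + j5.881 Ω = 218.1∠1.5° Ω.
Step 4 — Source phasor: V = 20.9∠-147.4° V = -17.61 - j11.26 V.
Step 5 — Ohm's law: I = V / Z_total = (-17.61 - j11.26) / (218 + j5.881) = -0.0821 - j0.04944 A.
Step 6 — Convert to polar: |I| = 0.09584 A, ∠I = -148.9°.

I = 0.09584∠-148.9° A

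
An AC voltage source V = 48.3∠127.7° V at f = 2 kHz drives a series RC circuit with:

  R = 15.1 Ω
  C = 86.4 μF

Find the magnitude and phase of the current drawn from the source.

Step 1 — Angular frequency: ω = 2π·f = 2π·2000 = 1.257e+04 rad/s.
Step 2 — Component impedances:
  R: Z = R = 15.1 Ω
  C: Z = 1/(jωC) = -j/(ω·C) = 0 - j0.921 Ω
Step 3 — Series combination: Z_total = R + C = 15.1 - j0.921 Ω = 15.13∠-3.5° Ω.
Step 4 — Source phasor: V = 48.3∠127.7° V = -29.54 + j38.22 V.
Step 5 — Ohm's law: I = V / Z_total = (-29.54 + j38.22) / (15.1 - j0.921) = -2.103 + j2.403 A.
Step 6 — Convert to polar: |I| = 3.193 A, ∠I = 131.2°.

I = 3.193∠131.2° A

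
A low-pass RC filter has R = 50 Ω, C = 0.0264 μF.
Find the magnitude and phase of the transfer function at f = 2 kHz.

Step 1 — Angular frequency: ω = 2π·2000 = 1.257e+04 rad/s.
Step 2 — Transfer function: H(jω) = 1/(1 + jωRC).
Step 3 — Denominator: 1 + jωRC = 1 + j·1.257e+04·50·2.64e-08 = 1 + j0.01659.
Step 4 — H = 0.9997 - j0.01658.
Step 5 — Magnitude: |H| = 0.9999 (-0.0 dB); phase: φ = -1.0°.

|H| = 0.9999 (-0.0 dB), φ = -1.0°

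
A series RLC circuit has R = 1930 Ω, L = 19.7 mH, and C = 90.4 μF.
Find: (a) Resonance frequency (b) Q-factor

Step 1 — Resonance condition Im(Z)=0 gives ω₀ = 1/√(LC).
Step 2 — ω₀ = 1/√(0.0197·9.04e-05) = 749.3 rad/s.
Step 3 — f₀ = ω₀/(2π) = 119.3 Hz.
Step 4 — Series Q: Q = ω₀L/R = 749.3·0.0197/1930 = 0.007649.

(a) f₀ = 119.3 Hz  (b) Q = 0.007649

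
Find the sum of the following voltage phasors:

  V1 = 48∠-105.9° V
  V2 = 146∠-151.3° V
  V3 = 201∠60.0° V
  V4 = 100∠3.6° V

Step 1 — Convert each phasor to rectangular form:
  V1 = 48·(cos(-105.9°) + j·sin(-105.9°)) = -13.15 - j46.16 V
  V2 = 146·(cos(-151.3°) + j·sin(-151.3°)) = -128.1 - j70.11 V
  V3 = 201·(cos(60.0°) + j·sin(60.0°)) = 100.5 + j174.1 V
  V4 = 100·(cos(3.6°) + j·sin(3.6°)) = 99.8 + j6.279 V
Step 2 — Sum components: V_total = 59.09 + j64.07 V.
Step 3 — Convert to polar: |V_total| = 87.16 V, ∠V_total = 47.3°.

V_total = 87.16∠47.3° V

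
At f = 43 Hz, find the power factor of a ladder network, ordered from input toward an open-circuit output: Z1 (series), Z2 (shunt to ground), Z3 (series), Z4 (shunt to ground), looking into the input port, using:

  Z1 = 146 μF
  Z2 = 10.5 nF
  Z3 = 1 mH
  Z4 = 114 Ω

Step 1 — Angular frequency: ω = 2π·f = 2π·43 = 270.2 rad/s.
Step 2 — Component impedances:
  Z1: Z = 1/(jωC) = -j/(ω·C) = 0 - j25.35 Ω
  Z2: Z = 1/(jωC) = -j/(ω·C) = 0 - j3.525e+05 Ω
  Z3: Z = jωL = j·270.2·0.001 = 0 + j0.2702 Ω
  Z4: Z = R = 114 Ω
Step 3 — Ladder network (open output): work backward from the far end, alternating series and parallel combinations. Z_in = 114 - j25.12 Ω = 116.7∠-12.4° Ω.
Step 4 — Power factor: PF = cos(φ) = Re(Z)/|Z| = 114/116.73 = 0.9766.
Step 5 — Type: Im(Z) = -25.12 ⇒ leading (phase φ = -12.4°).

PF = 0.9766 (leading, φ = -12.4°)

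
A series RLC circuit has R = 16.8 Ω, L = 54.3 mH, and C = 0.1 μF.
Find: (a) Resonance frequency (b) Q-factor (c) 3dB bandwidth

Step 1 — Resonance: ω₀ = 1/√(LC) = 1/√(0.0543·1e-07) = 1.357e+04 rad/s.
Step 2 — f₀ = ω₀/(2π) = 2160 Hz.
Step 3 — Series Q: Q = ω₀L/R = 1.357e+04·0.0543/16.8 = 43.86.
Step 4 — Bandwidth: Δω = ω₀/Q = 309.4 rad/s; BW = Δω/(2π) = 49.24 Hz.

(a) f₀ = 2160 Hz  (b) Q = 43.86  (c) BW = 49.24 Hz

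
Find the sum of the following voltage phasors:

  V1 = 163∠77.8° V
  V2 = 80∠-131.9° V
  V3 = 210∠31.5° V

Step 1 — Convert each phasor to rectangular form:
  V1 = 163·(cos(77.8°) + j·sin(77.8°)) = 34.45 + j159.3 V
  V2 = 80·(cos(-131.9°) + j·sin(-131.9°)) = -53.43 - j59.54 V
  V3 = 210·(cos(31.5°) + j·sin(31.5°)) = 179.1 + j109.7 V
Step 2 — Sum components: V_total = 160.1 + j209.5 V.
Step 3 — Convert to polar: |V_total| = 263.7 V, ∠V_total = 52.6°.

V_total = 263.7∠52.6° V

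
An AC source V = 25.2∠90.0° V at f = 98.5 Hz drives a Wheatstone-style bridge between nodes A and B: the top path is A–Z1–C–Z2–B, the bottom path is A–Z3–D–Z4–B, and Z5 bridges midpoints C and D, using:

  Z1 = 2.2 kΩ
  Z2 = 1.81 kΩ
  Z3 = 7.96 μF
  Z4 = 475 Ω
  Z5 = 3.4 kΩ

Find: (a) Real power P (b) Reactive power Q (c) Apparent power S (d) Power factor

Step 1 — Angular frequency: ω = 2π·f = 2π·98.5 = 618.9 rad/s.
Step 2 — Component impedances:
  Z1: Z = R = 2200 Ω
  Z2: Z = R = 1810 Ω
  Z3: Z = 1/(jωC) = -j/(ω·C) = 0 - j203 Ω
  Z4: Z = R = 475 Ω
  Z5: Z = R = 3400 Ω
Step 3 — Bridge requires nodal analysis (the Z5 bridge couples midpoints C and D, so the two paths cannot be reduced to a simple series/parallel combination). Setting node B to ground and injecting 1 A at node A, the 3-node admittance system at A, C, D solves to V_A = Z_AB = 422.4 - j171.4 Ω = 455.9∠-22.1° Ω.
Step 4 — Source phasor: V = 25.2∠90.0° V = 0 + j25.2 V.
Step 5 — Current: I = V / Z = -0.02078 + j0.05122 A = 0.05528∠112.1° A.
Step 6 — Complex power: S = V·I* = 1.291 - j0.5237 VA.
Step 7 — Real power: P = Re(S) = 1.291 W.
Step 8 — Reactive power: Q = Im(S) = -0.5237 VAR.
Step 9 — Apparent power: |S| = 1.393 VA.
Step 10 — Power factor: PF = P/|S| = 0.9266 (leading).

(a) P = 1.291 W  (b) Q = -0.5237 VAR  (c) S = 1.393 VA  (d) PF = 0.9266 (leading)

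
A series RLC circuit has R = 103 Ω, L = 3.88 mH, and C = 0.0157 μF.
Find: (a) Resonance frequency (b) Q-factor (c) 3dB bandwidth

Step 1 — Resonance condition Im(Z)=0 gives ω₀ = 1/√(LC).
Step 2 — ω₀ = 1/√(0.00388·1.57e-08) = 1.281e+05 rad/s.
Step 3 — f₀ = ω₀/(2π) = 2.039e+04 Hz.
Step 4 — Series Q: Q = ω₀L/R = 1.281e+05·0.00388/103 = 4.826.
Step 5 — 3dB bandwidth: Δω = ω₀/Q = 2.655e+04 rad/s; BW = Δω/(2π) = 4225 Hz.

(a) f₀ = 2.039e+04 Hz  (b) Q = 4.826  (c) BW = 4225 Hz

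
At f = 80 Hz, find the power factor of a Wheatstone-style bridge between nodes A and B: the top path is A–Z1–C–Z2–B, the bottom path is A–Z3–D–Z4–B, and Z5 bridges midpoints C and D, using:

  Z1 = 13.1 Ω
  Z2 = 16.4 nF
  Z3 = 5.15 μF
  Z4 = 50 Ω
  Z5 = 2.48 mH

Step 1 — Angular frequency: ω = 2π·f = 2π·80 = 502.7 rad/s.
Step 2 — Component impedances:
  Z1: Z = R = 13.1 Ω
  Z2: Z = 1/(jωC) = -j/(ω·C) = 0 - j1.213e+05 Ω
  Z3: Z = 1/(jωC) = -j/(ω·C) = 0 - j386.3 Ω
  Z4: Z = R = 50 Ω
  Z5: Z = jωL = j·502.7·0.00248 = 0 + j1.247 Ω
Step 3 — Bridge requires nodal analysis (the Z5 bridge couples midpoints C and D, so the two paths cannot be reduced to a simple series/parallel combination). Setting node B to ground and injecting 1 A at node A, the 3-node admittance system at A, C, D solves to V_A = Z_AB = 63.17 + j0.7819 Ω = 63.18∠0.7° Ω.
Step 4 — Power factor: PF = cos(φ) = Re(Z)/|Z| = 63.171/63.176 = 0.9999.
Step 5 — Type: Im(Z) = 0.7819 ⇒ lagging (phase φ = 0.7°).

PF = 0.9999 (lagging, φ = 0.7°)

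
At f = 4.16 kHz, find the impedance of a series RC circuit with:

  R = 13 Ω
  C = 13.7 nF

Step 1 — Angular frequency: ω = 2π·f = 2π·4160 = 2.614e+04 rad/s.
Step 2 — Component impedances:
  R: Z = R = 13 Ω
  C: Z = 1/(jωC) = -j/(ω·C) = 0 - j2793 Ω
Step 3 — Series combination: Z_total = R + C = 13 - j2793 Ω = 2793∠-89.7° Ω.

Z = 13 - j2793 Ω = 2793∠-89.7° Ω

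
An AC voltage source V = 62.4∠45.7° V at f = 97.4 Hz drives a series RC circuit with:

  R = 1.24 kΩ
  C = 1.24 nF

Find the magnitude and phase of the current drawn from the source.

Step 1 — Angular frequency: ω = 2π·f = 2π·97.4 = 612 rad/s.
Step 2 — Component impedances:
  R: Z = R = 1240 Ω
  C: Z = 1/(jωC) = -j/(ω·C) = 0 - j1.318e+06 Ω
Step 3 — Series combination: Z_total = R + C = 1240 - j1.318e+06 Ω = 1.318e+06∠-89.9° Ω.
Step 4 — Source phasor: V = 62.4∠45.7° V = 43.58 + j44.66 V.
Step 5 — Ohm's law: I = V / Z_total = (43.58 + j44.66) / (1240 - j1.318e+06) = -3.386e-05 + j3.31e-05 A.
Step 6 — Convert to polar: |I| = 4.735e-05 A, ∠I = 135.6°.

I = 4.735e-05∠135.6° A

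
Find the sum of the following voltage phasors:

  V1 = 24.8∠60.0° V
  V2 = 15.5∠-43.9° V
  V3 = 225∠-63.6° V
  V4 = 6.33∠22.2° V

Step 1 — Convert each phasor to rectangular form:
  V1 = 24.8·(cos(60.0°) + j·sin(60.0°)) = 12.4 + j21.48 V
  V2 = 15.5·(cos(-43.9°) + j·sin(-43.9°)) = 11.17 - j10.75 V
  V3 = 225·(cos(-63.6°) + j·sin(-63.6°)) = 100 - j201.5 V
  V4 = 6.33·(cos(22.2°) + j·sin(22.2°)) = 5.861 + j2.392 V
Step 2 — Sum components: V_total = 129.5 - j188.4 V.
Step 3 — Convert to polar: |V_total| = 228.6 V, ∠V_total = -55.5°.

V_total = 228.6∠-55.5° V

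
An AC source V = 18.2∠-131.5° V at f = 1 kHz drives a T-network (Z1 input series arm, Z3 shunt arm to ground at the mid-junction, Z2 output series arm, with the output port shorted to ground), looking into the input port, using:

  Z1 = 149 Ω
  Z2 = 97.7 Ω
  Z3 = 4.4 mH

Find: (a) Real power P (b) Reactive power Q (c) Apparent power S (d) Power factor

Step 1 — Angular frequency: ω = 2π·f = 2π·1000 = 6283 rad/s.
Step 2 — Component impedances:
  Z1: Z = R = 149 Ω
  Z2: Z = R = 97.7 Ω
  Z3: Z = jωL = j·6283·0.0044 = 0 + j27.65 Ω
Step 3 — With the output port shorted to ground, the output series arm Z2 runs from the junction to ground; the shunt arm Z3 also runs from the junction to ground. They appear in parallel: Z3 || Z2 = 7.243 + j25.6 Ω.
Step 4 — Series with input arm Z1: Z_in = Z1 + (Z3 || Z2) = 156.2 + j25.6 Ω = 158.3∠9.3° Ω.
Step 5 — Source phasor: V = 18.2∠-131.5° V = -12.06 - j13.63 V.
Step 6 — Current: I = V / Z = -0.08909 - j0.07265 A = 0.115∠-140.8° A.
Step 7 — Complex power: S = V·I* = 2.065 + j0.3382 VA.
Step 8 — Real power: P = Re(S) = 2.065 W.
Step 9 — Reactive power: Q = Im(S) = 0.3382 VAR.
Step 10 — Apparent power: |S| = 2.092 VA.
Step 11 — Power factor: PF = P/|S| = 0.9868 (lagging).

(a) P = 2.065 W  (b) Q = 0.3382 VAR  (c) S = 2.092 VA  (d) PF = 0.9868 (lagging)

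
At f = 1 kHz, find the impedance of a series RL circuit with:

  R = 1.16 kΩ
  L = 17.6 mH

Step 1 — Angular frequency: ω = 2π·f = 2π·1000 = 6283 rad/s.
Step 2 — Component impedances:
  R: Z = R = 1160 Ω
  L: Z = jωL = j·6283·0.0176 = 0 + j110.6 Ω
Step 3 — Series combination: Z_total = R + L = 1160 + j110.6 Ω = 1165∠5.4° Ω.

Z = 1160 + j110.6 Ω = 1165∠5.4° Ω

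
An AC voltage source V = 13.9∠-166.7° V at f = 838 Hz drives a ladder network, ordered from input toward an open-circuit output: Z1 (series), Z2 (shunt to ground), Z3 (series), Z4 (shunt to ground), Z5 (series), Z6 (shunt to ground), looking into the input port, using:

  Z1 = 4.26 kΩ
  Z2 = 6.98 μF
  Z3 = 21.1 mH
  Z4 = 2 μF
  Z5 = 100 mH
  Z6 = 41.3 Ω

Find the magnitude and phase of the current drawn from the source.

Step 1 — Angular frequency: ω = 2π·f = 2π·838 = 5265 rad/s.
Step 2 — Component impedances:
  Z1: Z = R = 4260 Ω
  Z2: Z = 1/(jωC) = -j/(ω·C) = 0 - j27.21 Ω
  Z3: Z = jωL = j·5265·0.0211 = 0 + j111.1 Ω
  Z4: Z = 1/(jωC) = -j/(ω·C) = 0 - j94.96 Ω
  Z5: Z = jωL = j·5265·0.1 = 0 + j526.5 Ω
  Z6: Z = R = 41.3 Ω
Step 3 — Ladder network (open output): work backward from the far end, alternating series and parallel combinations. Z_in = 4261 - j4.002 Ω = 4261∠-0.1° Ω.
Step 4 — Source phasor: V = 13.9∠-166.7° V = -13.53 - j3.198 V.
Step 5 — Ohm's law: I = V / Z_total = (-13.53 - j3.198) / (4261 - j4.002) = -0.003174 - j0.0007534 A.
Step 6 — Convert to polar: |I| = 0.003262 A, ∠I = -166.6°.

I = 0.003262∠-166.6° A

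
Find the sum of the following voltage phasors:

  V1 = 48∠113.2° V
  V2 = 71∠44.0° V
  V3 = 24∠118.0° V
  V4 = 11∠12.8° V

Step 1 — Convert each phasor to rectangular form:
  V1 = 48·(cos(113.2°) + j·sin(113.2°)) = -18.91 + j44.12 V
  V2 = 71·(cos(44.0°) + j·sin(44.0°)) = 51.07 + j49.32 V
  V3 = 24·(cos(118.0°) + j·sin(118.0°)) = -11.27 + j21.19 V
  V4 = 11·(cos(12.8°) + j·sin(12.8°)) = 10.73 + j2.437 V
Step 2 — Sum components: V_total = 31.62 + j117.1 V.
Step 3 — Convert to polar: |V_total| = 121.3 V, ∠V_total = 74.9°.

V_total = 121.3∠74.9° V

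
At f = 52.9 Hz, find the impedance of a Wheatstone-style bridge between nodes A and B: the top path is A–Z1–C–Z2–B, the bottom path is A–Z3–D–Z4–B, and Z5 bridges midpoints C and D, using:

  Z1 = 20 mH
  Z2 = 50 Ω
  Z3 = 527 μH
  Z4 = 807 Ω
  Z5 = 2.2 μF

Step 1 — Angular frequency: ω = 2π·f = 2π·52.9 = 332.4 rad/s.
Step 2 — Component impedances:
  Z1: Z = jωL = j·332.4·0.02 = 0 + j6.648 Ω
  Z2: Z = R = 50 Ω
  Z3: Z = jωL = j·332.4·0.000527 = 0 + j0.1752 Ω
  Z4: Z = R = 807 Ω
  Z5: Z = 1/(jωC) = -j/(ω·C) = 0 - j1368 Ω
Step 3 — Bridge requires nodal analysis (the Z5 bridge couples midpoints C and D, so the two paths cannot be reduced to a simple series/parallel combination). Setting node B to ground and injecting 1 A at node A, the 3-node admittance system at A, C, D solves to V_A = Z_AB = 47.13 + j5.923 Ω = 47.5∠7.2° Ω.

Z = 47.13 + j5.923 Ω = 47.5∠7.2° Ω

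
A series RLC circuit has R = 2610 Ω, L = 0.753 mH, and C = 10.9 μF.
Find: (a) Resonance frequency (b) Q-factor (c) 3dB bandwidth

Step 1 — Resonance condition Im(Z)=0 gives ω₀ = 1/√(LC).
Step 2 — ω₀ = 1/√(0.000753·1.09e-05) = 1.104e+04 rad/s.
Step 3 — f₀ = ω₀/(2π) = 1757 Hz.
Step 4 — Series Q: Q = ω₀L/R = 1.104e+04·0.000753/2610 = 0.003185.
Step 5 — 3dB bandwidth: Δω = ω₀/Q = 3.466e+06 rad/s; BW = Δω/(2π) = 5.517e+05 Hz.

(a) f₀ = 1757 Hz  (b) Q = 0.003185  (c) BW = 5.517e+05 Hz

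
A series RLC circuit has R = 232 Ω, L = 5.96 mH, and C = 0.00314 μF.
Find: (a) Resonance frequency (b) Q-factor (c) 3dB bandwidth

Step 1 — Resonance: ω₀ = 1/√(LC) = 1/√(0.00596·3.14e-09) = 2.312e+05 rad/s.
Step 2 — f₀ = ω₀/(2π) = 3.679e+04 Hz.
Step 3 — Series Q: Q = ω₀L/R = 2.312e+05·0.00596/232 = 5.938.
Step 4 — Bandwidth: Δω = ω₀/Q = 3.893e+04 rad/s; BW = Δω/(2π) = 6195 Hz.

(a) f₀ = 3.679e+04 Hz  (b) Q = 5.938  (c) BW = 6195 Hz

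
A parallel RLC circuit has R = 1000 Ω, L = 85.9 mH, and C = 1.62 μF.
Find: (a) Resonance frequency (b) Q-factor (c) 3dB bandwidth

Step 1 — Resonance: ω₀ = 1/√(LC) = 1/√(0.0859·1.62e-06) = 2681 rad/s.
Step 2 — f₀ = ω₀/(2π) = 426.6 Hz.
Step 3 — Parallel Q: Q = R/(ω₀L) = 1000/(2681·0.0859) = 4.343.
Step 4 — Bandwidth: Δω = ω₀/Q = 617.3 rad/s; BW = Δω/(2π) = 98.24 Hz.

(a) f₀ = 426.6 Hz  (b) Q = 4.343  (c) BW = 98.24 Hz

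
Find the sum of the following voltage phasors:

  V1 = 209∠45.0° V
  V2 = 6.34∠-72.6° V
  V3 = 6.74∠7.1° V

Step 1 — Convert each phasor to rectangular form:
  V1 = 209·(cos(45.0°) + j·sin(45.0°)) = 147.8 + j147.8 V
  V2 = 6.34·(cos(-72.6°) + j·sin(-72.6°)) = 1.896 - j6.05 V
  V3 = 6.74·(cos(7.1°) + j·sin(7.1°)) = 6.688 + j0.8331 V
Step 2 — Sum components: V_total = 156.4 + j142.6 V.
Step 3 — Convert to polar: |V_total| = 211.6 V, ∠V_total = 42.4°.

V_total = 211.6∠42.4° V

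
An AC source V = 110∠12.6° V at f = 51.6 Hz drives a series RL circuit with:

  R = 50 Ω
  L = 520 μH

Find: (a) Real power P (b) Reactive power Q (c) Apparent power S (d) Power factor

Step 1 — Angular frequency: ω = 2π·f = 2π·51.6 = 324.2 rad/s.
Step 2 — Component impedances:
  R: Z = R = 50 Ω
  L: Z = jωL = j·324.2·0.00052 = 0 + j0.1686 Ω
Step 3 — Series combination: Z_total = R + L = 50 + j0.1686 Ω = 50∠0.2° Ω.
Step 4 — Source phasor: V = 110∠12.6° V = 107.4 + j24 V.
Step 5 — Current: I = V / Z = 2.149 + j0.4727 A = 2.2∠12.4° A.
Step 6 — Complex power: S = V·I* = 242 + j0.816 VA.
Step 7 — Real power: P = Re(S) = 242 W.
Step 8 — Reactive power: Q = Im(S) = 0.816 VAR.
Step 9 — Apparent power: |S| = 242 VA.
Step 10 — Power factor: PF = P/|S| = 1 (lagging).

(a) P = 242 W  (b) Q = 0.816 VAR  (c) S = 242 VA  (d) PF = 1 (lagging)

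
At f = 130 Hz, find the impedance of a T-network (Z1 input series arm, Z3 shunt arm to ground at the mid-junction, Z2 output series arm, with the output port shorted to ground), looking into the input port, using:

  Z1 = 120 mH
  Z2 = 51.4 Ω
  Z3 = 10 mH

Step 1 — Angular frequency: ω = 2π·f = 2π·130 = 816.8 rad/s.
Step 2 — Component impedances:
  Z1: Z = jωL = j·816.8·0.12 = 0 + j98.02 Ω
  Z2: Z = R = 51.4 Ω
  Z3: Z = jωL = j·816.8·0.01 = 0 + j8.168 Ω
Step 3 — With the output port shorted to ground, the output series arm Z2 runs from the junction to ground; the shunt arm Z3 also runs from the junction to ground. They appear in parallel: Z3 || Z2 = 1.266 + j7.967 Ω.
Step 4 — Series with input arm Z1: Z_in = Z1 + (Z3 || Z2) = 1.266 + j106 Ω = 106∠89.3° Ω.

Z = 1.266 + j106 Ω = 106∠89.3° Ω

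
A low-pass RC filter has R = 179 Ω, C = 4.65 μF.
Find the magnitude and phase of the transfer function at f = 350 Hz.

Step 1 — Angular frequency: ω = 2π·350 = 2199 rad/s.
Step 2 — Transfer function: H(jω) = 1/(1 + jωRC).
Step 3 — Denominator: 1 + jωRC = 1 + j·2199·179·4.65e-06 = 1 + j1.83.
Step 4 — H = 0.2299 - j0.4207.
Step 5 — Magnitude: |H| = 0.4794 (-6.4 dB); phase: φ = -61.4°.

|H| = 0.4794 (-6.4 dB), φ = -61.4°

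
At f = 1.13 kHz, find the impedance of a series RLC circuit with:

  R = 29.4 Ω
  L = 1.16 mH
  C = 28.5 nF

Step 1 — Angular frequency: ω = 2π·f = 2π·1130 = 7100 rad/s.
Step 2 — Component impedances:
  R: Z = R = 29.4 Ω
  L: Z = jωL = j·7100·0.00116 = 0 + j8.236 Ω
  C: Z = 1/(jωC) = -j/(ω·C) = 0 - j4942 Ω
Step 3 — Series combination: Z_total = R + L + C = 29.4 - j4934 Ω = 4934∠-89.7° Ω.

Z = 29.4 - j4934 Ω = 4934∠-89.7° Ω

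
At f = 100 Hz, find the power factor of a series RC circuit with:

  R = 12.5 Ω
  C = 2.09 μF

Step 1 — Angular frequency: ω = 2π·f = 2π·100 = 628.3 rad/s.
Step 2 — Component impedances:
  R: Z = R = 12.5 Ω
  C: Z = 1/(jωC) = -j/(ω·C) = 0 - j761.5 Ω
Step 3 — Series combination: Z_total = R + C = 12.5 - j761.5 Ω = 761.6∠-89.1° Ω.
Step 4 — Power factor: PF = cos(φ) = Re(Z)/|Z| = 12.5/761.6 = 0.01641.
Step 5 — Type: Im(Z) = -761.5 ⇒ leading (phase φ = -89.1°).

PF = 0.01641 (leading, φ = -89.1°)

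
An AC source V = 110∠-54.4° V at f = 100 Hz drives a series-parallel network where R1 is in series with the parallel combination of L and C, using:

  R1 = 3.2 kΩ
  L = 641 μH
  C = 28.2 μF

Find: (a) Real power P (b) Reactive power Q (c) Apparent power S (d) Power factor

Step 1 — Angular frequency: ω = 2π·f = 2π·100 = 628.3 rad/s.
Step 2 — Component impedances:
  R1: Z = R = 3200 Ω
  L: Z = jωL = j·628.3·0.000641 = 0 + j0.4028 Ω
  C: Z = 1/(jωC) = -j/(ω·C) = 0 - j56.44 Ω
Step 3 — Parallel branch: L || C = 1/(1/L + 1/C) = 0 + j0.4056 Ω.
Step 4 — Series with R1: Z_total = R1 + (L || C) = 3200 + j0.4056 Ω = 3200∠0.0° Ω.
Step 5 — Source phasor: V = 110∠-54.4° V = 64.03 - j89.44 V.
Step 6 — Current: I = V / Z = 0.02001 - j0.02795 A = 0.03437∠-54.4° A.
Step 7 — Complex power: S = V·I* = 3.781 + j0.0004793 VA.
Step 8 — Real power: P = Re(S) = 3.781 W.
Step 9 — Reactive power: Q = Im(S) = 0.0004793 VAR.
Step 10 — Apparent power: |S| = 3.781 VA.
Step 11 — Power factor: PF = P/|S| = 1 (lagging).

(a) P = 3.781 W  (b) Q = 0.0004793 VAR  (c) S = 3.781 VA  (d) PF = 1 (lagging)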